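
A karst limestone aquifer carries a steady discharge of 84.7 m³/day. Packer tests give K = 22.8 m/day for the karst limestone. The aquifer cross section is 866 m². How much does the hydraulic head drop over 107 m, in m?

0.459

From Q = K·A·i, i = Q / (K·A) = 84.7 / (22.80 × 866.0) = 0.004290.
Head loss Δh = i · L = 0.004290 × 107 = 0.4590 m.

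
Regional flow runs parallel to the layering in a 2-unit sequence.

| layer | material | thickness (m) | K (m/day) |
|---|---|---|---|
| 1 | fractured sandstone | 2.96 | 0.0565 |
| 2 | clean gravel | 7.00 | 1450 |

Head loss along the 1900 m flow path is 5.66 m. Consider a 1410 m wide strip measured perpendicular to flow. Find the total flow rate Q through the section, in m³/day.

42600

Flow is parallel to layering, so each bed carries its own Darcy discharge and the transmissivities add.
Σ(K_i·b_i) = 0.0565×2.96 + 1450×7.00 = 10150 m²/day.
Hydraulic gradient i = Δh / L = 5.66 / 1900 = 0.002979.
Q = Σ(K_i·b_i) · W · i = 10150 × 1410 × 0.002979 = 42634 m³/day.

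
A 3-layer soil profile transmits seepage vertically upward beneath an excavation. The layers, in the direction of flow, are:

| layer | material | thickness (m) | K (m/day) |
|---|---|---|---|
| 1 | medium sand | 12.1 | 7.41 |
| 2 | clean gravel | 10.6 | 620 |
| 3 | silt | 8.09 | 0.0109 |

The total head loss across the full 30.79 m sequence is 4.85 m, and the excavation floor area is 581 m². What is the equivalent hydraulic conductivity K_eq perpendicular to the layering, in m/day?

Flow is perpendicular to layering, so the layers act in series and the equivalent K is the thickness-weighted harmonic mean.
Total thickness L = 12.1 + 10.6 + 8.09 = 30.79 m.
Σ(b_i/K_i) = 12.1/7.41 + 10.6/620 + 8.09/0.0109 = 743.9 d.
K_eq = L / Σ(b_i/K_i) = 30.79 / 743.9 = 0.04139 m/day.

0.0414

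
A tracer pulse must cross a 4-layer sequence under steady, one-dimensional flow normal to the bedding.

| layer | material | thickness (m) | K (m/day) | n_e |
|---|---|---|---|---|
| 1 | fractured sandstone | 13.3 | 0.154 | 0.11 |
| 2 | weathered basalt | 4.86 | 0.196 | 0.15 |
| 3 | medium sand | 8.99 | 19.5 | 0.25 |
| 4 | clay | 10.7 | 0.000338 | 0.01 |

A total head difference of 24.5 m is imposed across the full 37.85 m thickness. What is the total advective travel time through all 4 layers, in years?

16.1

With flow normal to the layers, continuity requires the same specific discharge q through every layer.
Σ(b_i/K_i) = 13.3/0.154 + 4.86/0.196 + 8.99/19.5 + 10.7/0.000338 = 31768 d.
q = Δh / Σ(b_i/K_i) = 24.5 / 31768 = 0.0007712 m/day.
In each layer the seepage velocity is v_i = q/n_i, so the layer transit time is t_i = b_i·n_i / q:
  layer 1 (fractured sandstone): t_1 = 13.3 × 0.11 / 0.0007712 = 1897 d
  layer 2 (weathered basalt): t_2 = 4.86 × 0.15 / 0.0007712 = 945.3 d
  layer 3 (medium sand): t_3 = 8.99 × 0.25 / 0.0007712 = 2914 d
  layer 4 (clay): t_4 = 10.7 × 0.01 / 0.0007712 = 138.7 d
Total t = Σ t_i = 5895 days = 16.14 years.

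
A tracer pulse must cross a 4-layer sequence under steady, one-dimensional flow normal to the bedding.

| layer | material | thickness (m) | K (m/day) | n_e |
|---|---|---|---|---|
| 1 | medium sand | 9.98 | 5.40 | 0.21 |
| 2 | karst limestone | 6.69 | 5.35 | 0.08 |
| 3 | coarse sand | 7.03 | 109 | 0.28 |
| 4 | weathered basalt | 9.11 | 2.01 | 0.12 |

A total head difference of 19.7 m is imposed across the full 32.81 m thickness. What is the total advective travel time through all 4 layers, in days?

With flow normal to the layers, continuity requires the same specific discharge q through every layer.
Σ(b_i/K_i) = 9.98/5.40 + 6.69/5.35 + 7.03/109 + 9.11/2.01 = 7.695 d.
q = Δh / Σ(b_i/K_i) = 19.7 / 7.695 = 2.560 m/day.
In each layer the seepage velocity is v_i = q/n_i, so the layer transit time is t_i = b_i·n_i / q:
  layer 1 (medium sand): t_1 = 9.98 × 0.21 / 2.560 = 0.8187 d
  layer 2 (karst limestone): t_2 = 6.69 × 0.08 / 2.560 = 0.2091 d
  layer 3 (coarse sand): t_3 = 7.03 × 0.28 / 2.560 = 0.7689 d
  layer 4 (weathered basalt): t_4 = 9.11 × 0.12 / 2.560 = 0.4270 d
Total t = Σ t_i = 2.224 days.

2.22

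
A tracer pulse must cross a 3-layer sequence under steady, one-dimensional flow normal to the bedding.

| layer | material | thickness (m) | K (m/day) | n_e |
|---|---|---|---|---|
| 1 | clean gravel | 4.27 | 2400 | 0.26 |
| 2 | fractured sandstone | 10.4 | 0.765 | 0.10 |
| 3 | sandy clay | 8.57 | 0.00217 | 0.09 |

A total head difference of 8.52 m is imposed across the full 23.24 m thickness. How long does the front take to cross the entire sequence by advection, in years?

3.72

With flow normal to the layers, continuity requires the same specific discharge q through every layer.
Σ(b_i/K_i) = 4.27/2400 + 10.4/0.765 + 8.57/0.00217 = 3963 d.
q = Δh / Σ(b_i/K_i) = 8.52 / 3963 = 0.002150 m/day.
In each layer the seepage velocity is v_i = q/n_i, so the layer transit time is t_i = b_i·n_i / q:
  layer 1 (clean gravel): t_1 = 4.27 × 0.26 / 0.002150 = 516.4 d
  layer 2 (fractured sandstone): t_2 = 10.4 × 0.10 / 0.002150 = 483.7 d
  layer 3 (sandy clay): t_3 = 8.57 × 0.09 / 0.002150 = 358.8 d
Total t = Σ t_i = 1359 days = 3.720 years.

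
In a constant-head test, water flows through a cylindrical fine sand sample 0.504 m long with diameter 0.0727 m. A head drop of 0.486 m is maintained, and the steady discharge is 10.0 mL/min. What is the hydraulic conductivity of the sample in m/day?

Cross-sectional area A = π·(d/2)² = π × (0.0727/2)² = 0.004151 m².
Convert discharge: 10.0 mL/min = 1.667e-07 m³/s.
Darcy's law rearranged: K = Q·L / (A·Δh) = 1.667e-07 × 0.504 / (0.004151 × 0.486) = 4.164e-05 m/s = 3.597 m/day.

3.60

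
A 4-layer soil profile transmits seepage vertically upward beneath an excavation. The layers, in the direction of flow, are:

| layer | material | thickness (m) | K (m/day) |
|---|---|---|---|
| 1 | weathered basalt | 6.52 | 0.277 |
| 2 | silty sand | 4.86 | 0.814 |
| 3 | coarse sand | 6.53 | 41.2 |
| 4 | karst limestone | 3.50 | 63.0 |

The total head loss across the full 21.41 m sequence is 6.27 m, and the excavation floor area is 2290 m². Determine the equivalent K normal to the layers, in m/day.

Flow is perpendicular to layering, so the layers act in series and the equivalent K is the thickness-weighted harmonic mean.
Total thickness L = 6.52 + 4.86 + 6.53 + 3.50 = 21.41 m.
Σ(b_i/K_i) = 6.52/0.277 + 4.86/0.814 + 6.53/41.2 + 3.50/63.0 = 29.72 d.
K_eq = L / Σ(b_i/K_i) = 21.41 / 29.72 = 0.7203 m/day.

0.720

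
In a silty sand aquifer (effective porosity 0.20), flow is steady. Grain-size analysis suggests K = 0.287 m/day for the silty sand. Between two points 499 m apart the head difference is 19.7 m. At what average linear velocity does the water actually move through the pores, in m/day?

Hydraulic gradient i = Δh / L = 19.7 / 499 = 0.03948.
Darcy flux q = K · i = 0.2870 × 0.03948 = 0.01133 m/day.
Seepage velocity v = q / n_e = 0.01133 / 0.20 = 0.05665 m/day.

0.0567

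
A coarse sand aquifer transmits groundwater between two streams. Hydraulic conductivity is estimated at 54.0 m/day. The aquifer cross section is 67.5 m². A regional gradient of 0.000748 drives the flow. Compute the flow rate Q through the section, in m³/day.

Hydraulic gradient i = 0.000748.
Darcy's law: Q = K · A · i = 54.00 × 67.50 × 0.0007480 = 2.726 m³/day.

2.73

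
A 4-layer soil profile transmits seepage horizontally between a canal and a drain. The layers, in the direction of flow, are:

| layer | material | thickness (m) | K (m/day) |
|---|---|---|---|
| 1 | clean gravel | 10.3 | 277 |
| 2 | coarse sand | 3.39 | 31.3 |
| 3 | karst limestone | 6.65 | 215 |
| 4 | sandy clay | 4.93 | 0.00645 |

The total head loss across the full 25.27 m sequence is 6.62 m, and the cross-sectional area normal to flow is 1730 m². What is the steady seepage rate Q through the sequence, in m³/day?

15.0

Flow is perpendicular to layering, so the layers act in series and the equivalent K is the thickness-weighted harmonic mean.
Total thickness L = 10.3 + 3.39 + 6.65 + 4.93 = 25.27 m.
Σ(b_i/K_i) = 10.3/277 + 3.39/31.3 + 6.65/215 + 4.93/0.00645 = 764.5 d.
K_eq = L / Σ(b_i/K_i) = 25.27 / 764.5 = 0.03305 m/day.
Q = K_eq · A · (Δh/L) = 0.03305 × 1730 × (6.62/25.27) = 14.98 m³/day.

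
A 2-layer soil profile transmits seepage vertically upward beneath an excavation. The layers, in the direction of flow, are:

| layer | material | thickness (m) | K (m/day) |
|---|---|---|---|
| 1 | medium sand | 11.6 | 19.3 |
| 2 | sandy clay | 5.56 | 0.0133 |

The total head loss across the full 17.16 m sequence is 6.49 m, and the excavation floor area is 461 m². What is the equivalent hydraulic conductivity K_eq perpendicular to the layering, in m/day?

Flow is perpendicular to layering, so the layers act in series and the equivalent K is the thickness-weighted harmonic mean.
Total thickness L = 11.6 + 5.56 = 17.16 m.
Σ(b_i/K_i) = 11.6/19.3 + 5.56/0.0133 = 418.6 d.
K_eq = L / Σ(b_i/K_i) = 17.16 / 418.6 = 0.04099 m/day.

0.0410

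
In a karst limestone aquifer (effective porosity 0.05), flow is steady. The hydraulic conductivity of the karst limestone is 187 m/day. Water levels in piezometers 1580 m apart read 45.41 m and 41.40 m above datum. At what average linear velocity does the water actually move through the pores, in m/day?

9.49

Hydraulic gradient i = (45.41 − 41.40) / 1580 = 4.01 / 1580 = 0.002538.
Darcy flux q = K · i = 187.0 × 0.002538 = 0.4746 m/day.
Seepage velocity v = q / n_e = 0.4746 / 0.05 = 9.492 m/day.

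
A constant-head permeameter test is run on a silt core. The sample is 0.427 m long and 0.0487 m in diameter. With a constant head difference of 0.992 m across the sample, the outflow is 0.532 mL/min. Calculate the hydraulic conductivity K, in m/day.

0.177

Cross-sectional area A = π·(d/2)² = π × (0.0487/2)² = 0.001863 m².
Convert discharge: 0.532 mL/min = 8.867e-09 m³/s.
Darcy's law rearranged: K = Q·L / (A·Δh) = 8.867e-09 × 0.427 / (0.001863 × 0.992) = 2.049e-06 m/s = 0.1770 m/day.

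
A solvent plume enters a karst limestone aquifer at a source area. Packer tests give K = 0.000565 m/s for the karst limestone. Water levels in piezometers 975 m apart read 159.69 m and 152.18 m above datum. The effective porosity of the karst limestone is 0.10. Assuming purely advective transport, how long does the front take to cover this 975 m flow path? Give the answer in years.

0.710

Convert K: 0.000565 m/s × 86400 = 48.82 m/day.
Hydraulic gradient i = (159.69 − 152.18) / 975 = 7.51 / 975 = 0.007703.
Darcy flux q = K · i = 48.82 × 0.007703 = 0.3760 m/day.
Seepage velocity v = q / n_e = 0.3760 / 0.10 = 3.760 m/day.
Travel time t = L / v = 975 / 3.760 = 259.3 days = 0.7099 years.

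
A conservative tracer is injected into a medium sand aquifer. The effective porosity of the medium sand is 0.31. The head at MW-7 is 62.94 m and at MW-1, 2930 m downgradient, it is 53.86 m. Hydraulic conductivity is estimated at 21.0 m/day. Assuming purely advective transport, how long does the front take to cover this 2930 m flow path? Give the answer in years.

38.2

Hydraulic gradient i = (62.94 − 53.86) / 2930 = 9.08 / 2930 = 0.003099.
Darcy flux q = K · i = 21.00 × 0.003099 = 0.06508 m/day.
Seepage velocity v = q / n_e = 0.06508 / 0.31 = 0.2099 m/day.
Travel time t = L / v = 2930 / 0.2099 = 13957 days = 38.21 years.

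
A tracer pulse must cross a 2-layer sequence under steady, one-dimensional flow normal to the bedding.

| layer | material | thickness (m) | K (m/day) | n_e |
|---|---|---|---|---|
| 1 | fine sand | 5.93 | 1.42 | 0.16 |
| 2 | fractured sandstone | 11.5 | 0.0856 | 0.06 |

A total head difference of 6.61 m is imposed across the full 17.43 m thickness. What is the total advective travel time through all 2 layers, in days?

34.3

With flow normal to the layers, continuity requires the same specific discharge q through every layer.
Σ(b_i/K_i) = 5.93/1.42 + 11.5/0.0856 = 138.5 d.
q = Δh / Σ(b_i/K_i) = 6.61 / 138.5 = 0.04772 m/day.
In each layer the seepage velocity is v_i = q/n_i, so the layer transit time is t_i = b_i·n_i / q:
  layer 1 (fine sand): t_1 = 5.93 × 0.16 / 0.04772 = 19.88 d
  layer 2 (fractured sandstone): t_2 = 11.5 × 0.06 / 0.04772 = 14.46 d
Total t = Σ t_i = 34.34 days.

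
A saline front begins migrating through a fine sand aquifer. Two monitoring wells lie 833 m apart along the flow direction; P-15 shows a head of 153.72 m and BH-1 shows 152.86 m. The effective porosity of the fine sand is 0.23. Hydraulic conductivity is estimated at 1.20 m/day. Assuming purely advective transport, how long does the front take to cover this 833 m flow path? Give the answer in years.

Hydraulic gradient i = (153.72 − 152.86) / 833 = 0.86 / 833 = 0.001032.
Darcy flux q = K · i = 1.200 × 0.001032 = 0.001239 m/day.
Seepage velocity v = q / n_e = 0.001239 / 0.23 = 0.005387 m/day.
Travel time t = L / v = 833 / 0.005387 = 1.546e+05 days = 423.4 years.

423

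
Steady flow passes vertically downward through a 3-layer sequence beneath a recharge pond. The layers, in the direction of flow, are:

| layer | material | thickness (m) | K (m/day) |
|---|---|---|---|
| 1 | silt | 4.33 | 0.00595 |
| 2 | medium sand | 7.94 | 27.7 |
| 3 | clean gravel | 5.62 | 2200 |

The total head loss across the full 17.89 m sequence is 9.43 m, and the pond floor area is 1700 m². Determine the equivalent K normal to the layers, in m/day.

0.0246

Flow is perpendicular to layering, so the layers act in series and the equivalent K is the thickness-weighted harmonic mean.
Total thickness L = 4.33 + 7.94 + 5.62 = 17.89 m.
Σ(b_i/K_i) = 4.33/0.00595 + 7.94/27.7 + 5.62/2200 = 728.0 d.
K_eq = L / Σ(b_i/K_i) = 17.89 / 728.0 = 0.02457 m/day.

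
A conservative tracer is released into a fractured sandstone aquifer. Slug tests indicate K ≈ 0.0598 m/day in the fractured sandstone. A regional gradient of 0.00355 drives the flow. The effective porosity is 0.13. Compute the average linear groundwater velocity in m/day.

0.00163

Hydraulic gradient i = 0.00355.
Darcy flux q = K · i = 0.05980 × 0.003550 = 0.0002123 m/day.
Seepage velocity v = q / n_e = 0.0002123 / 0.13 = 0.001633 m/day.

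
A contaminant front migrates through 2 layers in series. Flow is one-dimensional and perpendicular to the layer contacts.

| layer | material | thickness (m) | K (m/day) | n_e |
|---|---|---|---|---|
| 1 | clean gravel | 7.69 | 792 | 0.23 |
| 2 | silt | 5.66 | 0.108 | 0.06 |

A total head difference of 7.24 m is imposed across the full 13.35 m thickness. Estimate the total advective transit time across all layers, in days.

15.3

With flow normal to the layers, continuity requires the same specific discharge q through every layer.
Σ(b_i/K_i) = 7.69/792 + 5.66/0.108 = 52.42 d.
q = Δh / Σ(b_i/K_i) = 7.24 / 52.42 = 0.1381 m/day.
In each layer the seepage velocity is v_i = q/n_i, so the layer transit time is t_i = b_i·n_i / q:
  layer 1 (clean gravel): t_1 = 7.69 × 0.23 / 0.1381 = 12.81 d
  layer 2 (silt): t_2 = 5.66 × 0.06 / 0.1381 = 2.459 d
Total t = Σ t_i = 15.26 days.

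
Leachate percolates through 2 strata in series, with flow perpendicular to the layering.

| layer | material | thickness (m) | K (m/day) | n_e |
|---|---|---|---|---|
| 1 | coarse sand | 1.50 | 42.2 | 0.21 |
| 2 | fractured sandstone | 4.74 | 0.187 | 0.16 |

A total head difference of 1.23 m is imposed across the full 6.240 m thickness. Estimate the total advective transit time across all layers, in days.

22.2

With flow normal to the layers, continuity requires the same specific discharge q through every layer.
Σ(b_i/K_i) = 1.50/42.2 + 4.74/0.187 = 25.38 d.
q = Δh / Σ(b_i/K_i) = 1.23 / 25.38 = 0.04846 m/day.
In each layer the seepage velocity is v_i = q/n_i, so the layer transit time is t_i = b_i·n_i / q:
  layer 1 (coarse sand): t_1 = 1.50 × 0.21 / 0.04846 = 6.501 d
  layer 2 (fractured sandstone): t_2 = 4.74 × 0.16 / 0.04846 = 15.65 d
Total t = Σ t_i = 22.15 days.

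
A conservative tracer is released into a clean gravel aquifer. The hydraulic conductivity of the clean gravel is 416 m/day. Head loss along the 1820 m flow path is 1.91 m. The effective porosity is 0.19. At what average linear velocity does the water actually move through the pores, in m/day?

Hydraulic gradient i = Δh / L = 1.91 / 1820 = 0.001049.
Darcy flux q = K · i = 416.0 × 0.001049 = 0.4366 m/day.
Seepage velocity v = q / n_e = 0.4366 / 0.19 = 2.298 m/day.

2.30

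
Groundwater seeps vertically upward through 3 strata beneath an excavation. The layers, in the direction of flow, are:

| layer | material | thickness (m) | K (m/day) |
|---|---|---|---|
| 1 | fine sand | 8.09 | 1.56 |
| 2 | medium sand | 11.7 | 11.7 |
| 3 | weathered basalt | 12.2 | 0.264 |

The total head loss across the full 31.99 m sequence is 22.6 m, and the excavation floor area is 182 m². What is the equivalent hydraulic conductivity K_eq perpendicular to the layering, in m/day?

Flow is perpendicular to layering, so the layers act in series and the equivalent K is the thickness-weighted harmonic mean.
Total thickness L = 8.09 + 11.7 + 12.2 = 31.99 m.
Σ(b_i/K_i) = 8.09/1.56 + 11.7/11.7 + 12.2/0.264 = 52.40 d.
K_eq = L / Σ(b_i/K_i) = 31.99 / 52.40 = 0.6105 m/day.

0.611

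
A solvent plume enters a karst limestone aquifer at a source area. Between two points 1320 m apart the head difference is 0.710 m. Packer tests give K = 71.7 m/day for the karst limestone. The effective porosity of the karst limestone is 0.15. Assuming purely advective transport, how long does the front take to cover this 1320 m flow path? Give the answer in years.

14.1

Hydraulic gradient i = Δh / L = 0.710 / 1320 = 0.0005379.
Darcy flux q = K · i = 71.70 × 0.0005379 = 0.03857 m/day.
Seepage velocity v = q / n_e = 0.03857 / 0.15 = 0.2571 m/day.
Travel time t = L / v = 1320 / 0.2571 = 5134 days = 14.06 years.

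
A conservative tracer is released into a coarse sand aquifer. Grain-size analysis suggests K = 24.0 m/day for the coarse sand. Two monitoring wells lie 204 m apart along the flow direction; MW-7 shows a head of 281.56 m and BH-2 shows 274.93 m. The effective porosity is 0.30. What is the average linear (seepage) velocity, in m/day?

2.60

Hydraulic gradient i = (281.56 − 274.93) / 204 = 6.63 / 204 = 0.03250.
Darcy flux q = K · i = 24.00 × 0.03250 = 0.7800 m/day.
Seepage velocity v = q / n_e = 0.7800 / 0.30 = 2.600 m/day.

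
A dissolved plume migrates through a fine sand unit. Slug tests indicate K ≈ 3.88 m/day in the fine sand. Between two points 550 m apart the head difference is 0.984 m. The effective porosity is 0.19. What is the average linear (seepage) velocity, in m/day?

Hydraulic gradient i = Δh / L = 0.984 / 550 = 0.001789.
Darcy flux q = K · i = 3.880 × 0.001789 = 0.006942 m/day.
Seepage velocity v = q / n_e = 0.006942 / 0.19 = 0.03654 m/day.

0.0365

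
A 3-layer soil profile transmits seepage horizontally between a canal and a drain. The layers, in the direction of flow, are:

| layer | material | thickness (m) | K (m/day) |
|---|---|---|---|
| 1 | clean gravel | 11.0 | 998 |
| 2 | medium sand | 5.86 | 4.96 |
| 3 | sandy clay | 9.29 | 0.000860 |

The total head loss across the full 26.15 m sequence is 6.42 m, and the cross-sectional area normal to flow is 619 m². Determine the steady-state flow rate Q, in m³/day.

Flow is perpendicular to layering, so the layers act in series and the equivalent K is the thickness-weighted harmonic mean.
Total thickness L = 11.0 + 5.86 + 9.29 = 26.15 m.
Σ(b_i/K_i) = 11.0/998 + 5.86/4.96 + 9.29/0.000860 = 10804 d.
K_eq = L / Σ(b_i/K_i) = 26.15 / 10804 = 0.002421 m/day.
Q = K_eq · A · (Δh/L) = 0.002421 × 619 × (6.42/26.15) = 0.3678 m³/day.

0.368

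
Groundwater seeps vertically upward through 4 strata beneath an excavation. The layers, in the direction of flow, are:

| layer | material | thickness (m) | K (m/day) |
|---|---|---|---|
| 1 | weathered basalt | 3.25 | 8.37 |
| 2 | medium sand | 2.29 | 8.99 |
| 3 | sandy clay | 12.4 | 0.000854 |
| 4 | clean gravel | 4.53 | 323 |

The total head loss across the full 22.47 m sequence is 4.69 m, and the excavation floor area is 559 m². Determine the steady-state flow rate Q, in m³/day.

0.181

Flow is perpendicular to layering, so the layers act in series and the equivalent K is the thickness-weighted harmonic mean.
Total thickness L = 3.25 + 2.29 + 12.4 + 4.53 = 22.47 m.
Σ(b_i/K_i) = 3.25/8.37 + 2.29/8.99 + 12.4/0.000854 + 4.53/323 = 14521 d.
K_eq = L / Σ(b_i/K_i) = 22.47 / 14521 = 0.001547 m/day.
Q = K_eq · A · (Δh/L) = 0.001547 × 559 × (4.69/22.47) = 0.1806 m³/day.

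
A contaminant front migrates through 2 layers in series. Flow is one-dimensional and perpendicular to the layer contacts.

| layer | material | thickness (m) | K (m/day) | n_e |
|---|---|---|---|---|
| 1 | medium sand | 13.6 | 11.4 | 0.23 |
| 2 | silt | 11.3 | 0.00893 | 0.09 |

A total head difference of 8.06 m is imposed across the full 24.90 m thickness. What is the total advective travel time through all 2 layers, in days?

With flow normal to the layers, continuity requires the same specific discharge q through every layer.
Σ(b_i/K_i) = 13.6/11.4 + 11.3/0.00893 = 1267 d.
q = Δh / Σ(b_i/K_i) = 8.06 / 1267 = 0.006364 m/day.
In each layer the seepage velocity is v_i = q/n_i, so the layer transit time is t_i = b_i·n_i / q:
  layer 1 (medium sand): t_1 = 13.6 × 0.23 / 0.006364 = 491.6 d
  layer 2 (silt): t_2 = 11.3 × 0.09 / 0.006364 = 159.8 d
Total t = Σ t_i = 651.4 days.

651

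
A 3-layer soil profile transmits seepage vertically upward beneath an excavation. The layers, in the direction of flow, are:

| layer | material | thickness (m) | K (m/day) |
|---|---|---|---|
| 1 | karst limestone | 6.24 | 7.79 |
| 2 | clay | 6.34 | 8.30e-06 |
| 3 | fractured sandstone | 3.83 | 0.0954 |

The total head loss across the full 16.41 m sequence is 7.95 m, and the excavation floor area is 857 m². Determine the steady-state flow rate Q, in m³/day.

0.00892

Flow is perpendicular to layering, so the layers act in series and the equivalent K is the thickness-weighted harmonic mean.
Total thickness L = 6.24 + 6.34 + 3.83 = 16.41 m.
Σ(b_i/K_i) = 6.24/7.79 + 6.34/8.30e-06 + 3.83/0.0954 = 7.639e+05 d.
K_eq = L / Σ(b_i/K_i) = 16.41 / 7.639e+05 = 2.148e-05 m/day.
Q = K_eq · A · (Δh/L) = 2.148e-05 × 857 × (7.95/16.41) = 0.008919 m³/day.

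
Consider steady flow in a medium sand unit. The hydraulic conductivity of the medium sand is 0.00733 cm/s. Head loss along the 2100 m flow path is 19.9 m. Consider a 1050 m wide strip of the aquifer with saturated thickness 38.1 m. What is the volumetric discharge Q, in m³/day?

Convert K: 0.00733 cm/s × 864 = 6.333 m/day.
Cross-sectional area A = 1050 × 38.1 = 40005 m².
Hydraulic gradient i = Δh / L = 19.9 / 2100 = 0.009476.
Darcy's law: Q = K · A · i = 6.333 × 40005 × 0.009476 = 2401 m³/day.

2400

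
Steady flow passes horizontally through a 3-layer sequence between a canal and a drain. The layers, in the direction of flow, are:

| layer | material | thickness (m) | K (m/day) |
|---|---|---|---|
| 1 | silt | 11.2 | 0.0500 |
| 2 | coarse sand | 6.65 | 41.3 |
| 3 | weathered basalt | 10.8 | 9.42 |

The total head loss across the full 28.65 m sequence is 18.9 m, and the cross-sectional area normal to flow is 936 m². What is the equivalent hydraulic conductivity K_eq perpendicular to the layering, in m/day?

Flow is perpendicular to layering, so the layers act in series and the equivalent K is the thickness-weighted harmonic mean.
Total thickness L = 11.2 + 6.65 + 10.8 = 28.65 m.
Σ(b_i/K_i) = 11.2/0.0500 + 6.65/41.3 + 10.8/9.42 = 225.3 d.
K_eq = L / Σ(b_i/K_i) = 28.65 / 225.3 = 0.1272 m/day.

0.127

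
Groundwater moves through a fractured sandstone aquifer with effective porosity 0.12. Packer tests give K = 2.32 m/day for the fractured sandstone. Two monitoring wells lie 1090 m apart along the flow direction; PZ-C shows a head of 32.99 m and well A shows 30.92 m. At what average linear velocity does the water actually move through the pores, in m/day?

0.0367

Hydraulic gradient i = (32.99 − 30.92) / 1090 = 2.07 / 1090 = 0.001899.
Darcy flux q = K · i = 2.320 × 0.001899 = 0.004406 m/day.
Seepage velocity v = q / n_e = 0.004406 / 0.12 = 0.03672 m/day.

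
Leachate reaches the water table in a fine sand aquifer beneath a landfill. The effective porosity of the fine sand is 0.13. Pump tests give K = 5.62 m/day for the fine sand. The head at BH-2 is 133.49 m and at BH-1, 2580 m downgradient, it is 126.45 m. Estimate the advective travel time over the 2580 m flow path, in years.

59.9

Hydraulic gradient i = (133.49 − 126.45) / 2580 = 7.04 / 2580 = 0.002729.
Darcy flux q = K · i = 5.620 × 0.002729 = 0.01534 m/day.
Seepage velocity v = q / n_e = 0.01534 / 0.13 = 0.1180 m/day.
Travel time t = L / v = 2580 / 0.1180 = 21871 days = 59.88 years.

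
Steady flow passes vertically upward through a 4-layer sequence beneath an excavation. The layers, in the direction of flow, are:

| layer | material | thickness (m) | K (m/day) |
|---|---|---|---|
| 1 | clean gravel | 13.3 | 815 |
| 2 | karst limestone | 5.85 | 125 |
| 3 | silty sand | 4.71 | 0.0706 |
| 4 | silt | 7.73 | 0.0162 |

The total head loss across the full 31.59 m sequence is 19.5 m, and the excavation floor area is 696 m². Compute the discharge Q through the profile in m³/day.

Flow is perpendicular to layering, so the layers act in series and the equivalent K is the thickness-weighted harmonic mean.
Total thickness L = 13.3 + 5.85 + 4.71 + 7.73 = 31.59 m.
Σ(b_i/K_i) = 13.3/815 + 5.85/125 + 4.71/0.0706 + 7.73/0.0162 = 543.9 d.
K_eq = L / Σ(b_i/K_i) = 31.59 / 543.9 = 0.05808 m/day.
Q = K_eq · A · (Δh/L) = 0.05808 × 696 × (19.5/31.59) = 24.95 m³/day.

25.0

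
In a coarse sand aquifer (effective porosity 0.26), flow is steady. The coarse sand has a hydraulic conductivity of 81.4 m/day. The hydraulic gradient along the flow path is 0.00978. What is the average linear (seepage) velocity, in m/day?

Hydraulic gradient i = 0.00978.
Darcy flux q = K · i = 81.40 × 0.009780 = 0.7961 m/day.
Seepage velocity v = q / n_e = 0.7961 / 0.26 = 3.062 m/day.

3.06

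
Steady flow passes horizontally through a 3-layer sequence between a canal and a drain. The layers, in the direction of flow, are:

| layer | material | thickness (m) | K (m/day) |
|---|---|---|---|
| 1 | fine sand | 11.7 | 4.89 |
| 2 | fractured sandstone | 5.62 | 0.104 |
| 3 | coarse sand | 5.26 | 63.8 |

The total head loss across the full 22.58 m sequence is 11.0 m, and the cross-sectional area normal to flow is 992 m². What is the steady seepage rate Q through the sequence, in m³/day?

193

Flow is perpendicular to layering, so the layers act in series and the equivalent K is the thickness-weighted harmonic mean.
Total thickness L = 11.7 + 5.62 + 5.26 = 22.58 m.
Σ(b_i/K_i) = 11.7/4.89 + 5.62/0.104 + 5.26/63.8 = 56.51 d.
K_eq = L / Σ(b_i/K_i) = 22.58 / 56.51 = 0.3996 m/day.
Q = K_eq · A · (Δh/L) = 0.3996 × 992 × (11.0/22.58) = 193.1 m³/day.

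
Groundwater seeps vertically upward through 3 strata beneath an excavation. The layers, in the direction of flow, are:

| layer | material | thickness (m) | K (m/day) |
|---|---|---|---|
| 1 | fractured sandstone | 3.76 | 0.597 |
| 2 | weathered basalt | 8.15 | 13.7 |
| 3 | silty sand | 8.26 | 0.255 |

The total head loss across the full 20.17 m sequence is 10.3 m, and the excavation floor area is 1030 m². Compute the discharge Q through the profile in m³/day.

270

Flow is perpendicular to layering, so the layers act in series and the equivalent K is the thickness-weighted harmonic mean.
Total thickness L = 3.76 + 8.15 + 8.26 = 20.17 m.
Σ(b_i/K_i) = 3.76/0.597 + 8.15/13.7 + 8.26/0.255 = 39.29 d.
K_eq = L / Σ(b_i/K_i) = 20.17 / 39.29 = 0.5134 m/day.
Q = K_eq · A · (Δh/L) = 0.5134 × 1030 × (10.3/20.17) = 270.1 m³/day.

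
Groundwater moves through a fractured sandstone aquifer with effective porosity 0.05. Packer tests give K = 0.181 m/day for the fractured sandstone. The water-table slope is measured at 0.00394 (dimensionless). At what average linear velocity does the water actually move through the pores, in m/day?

Hydraulic gradient i = 0.00394.
Darcy flux q = K · i = 0.1810 × 0.003940 = 0.0007131 m/day.
Seepage velocity v = q / n_e = 0.0007131 / 0.05 = 0.01426 m/day.

0.0143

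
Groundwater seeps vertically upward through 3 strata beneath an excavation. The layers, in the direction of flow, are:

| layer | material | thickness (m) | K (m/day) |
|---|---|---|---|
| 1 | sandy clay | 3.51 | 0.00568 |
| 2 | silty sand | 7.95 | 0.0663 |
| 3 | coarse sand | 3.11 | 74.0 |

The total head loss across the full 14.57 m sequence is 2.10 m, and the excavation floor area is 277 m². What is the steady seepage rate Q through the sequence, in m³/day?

0.788

Flow is perpendicular to layering, so the layers act in series and the equivalent K is the thickness-weighted harmonic mean.
Total thickness L = 3.51 + 7.95 + 3.11 = 14.57 m.
Σ(b_i/K_i) = 3.51/0.00568 + 7.95/0.0663 + 3.11/74.0 = 737.9 d.
K_eq = L / Σ(b_i/K_i) = 14.57 / 737.9 = 0.01974 m/day.
Q = K_eq · A · (Δh/L) = 0.01974 × 277 × (2.10/14.57) = 0.7883 m³/day.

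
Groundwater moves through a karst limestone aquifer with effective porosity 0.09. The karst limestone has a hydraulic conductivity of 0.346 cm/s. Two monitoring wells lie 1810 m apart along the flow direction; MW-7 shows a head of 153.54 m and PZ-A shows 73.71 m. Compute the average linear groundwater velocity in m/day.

Convert K: 0.346 cm/s × 864 = 298.9 m/day.
Hydraulic gradient i = (153.54 − 73.71) / 1810 = 79.83 / 1810 = 0.04410.
Darcy flux q = K · i = 298.9 × 0.04410 = 13.18 m/day.
Seepage velocity v = q / n_e = 13.18 / 0.09 = 146.5 m/day.

146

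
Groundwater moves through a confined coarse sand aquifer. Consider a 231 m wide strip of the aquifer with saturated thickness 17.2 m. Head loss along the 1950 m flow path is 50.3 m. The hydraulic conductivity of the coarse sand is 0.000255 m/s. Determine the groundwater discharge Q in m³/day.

Convert K: 0.000255 m/s × 86400 = 22.03 m/day.
Cross-sectional area A = 231 × 17.2 = 3973 m².
Hydraulic gradient i = Δh / L = 50.3 / 1950 = 0.02579.
Darcy's law: Q = K · A · i = 22.03 × 3973 × 0.02579 = 2258 m³/day.

2260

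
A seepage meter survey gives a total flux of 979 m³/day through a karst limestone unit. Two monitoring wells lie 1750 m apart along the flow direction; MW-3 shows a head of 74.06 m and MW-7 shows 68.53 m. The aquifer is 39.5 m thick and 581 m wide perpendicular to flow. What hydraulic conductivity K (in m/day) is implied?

13.5

Cross-sectional area A = 581 × 39.5 = 22950 m².
Hydraulic gradient i = (74.06 − 68.53) / 1750 = 5.53 / 1750 = 0.003160.
From Q = K·A·i, K = Q / (A·i) = 979 / (22950 × 0.003160) = 13.50 m/day.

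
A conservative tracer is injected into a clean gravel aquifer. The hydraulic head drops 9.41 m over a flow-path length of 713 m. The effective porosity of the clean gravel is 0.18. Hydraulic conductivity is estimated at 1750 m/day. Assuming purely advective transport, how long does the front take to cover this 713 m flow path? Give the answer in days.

5.56

Hydraulic gradient i = Δh / L = 9.41 / 713 = 0.01320.
Darcy flux q = K · i = 1750 × 0.01320 = 23.10 m/day.
Seepage velocity v = q / n_e = 23.10 / 0.18 = 128.3 m/day.
Travel time t = L / v = 713 / 128.3 = 5.557 days.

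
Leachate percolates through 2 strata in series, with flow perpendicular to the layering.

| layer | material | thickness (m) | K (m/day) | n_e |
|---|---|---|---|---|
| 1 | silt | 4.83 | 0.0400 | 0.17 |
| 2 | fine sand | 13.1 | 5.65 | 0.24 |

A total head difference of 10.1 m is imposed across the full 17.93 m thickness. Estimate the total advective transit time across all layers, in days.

48.3

With flow normal to the layers, continuity requires the same specific discharge q through every layer.
Σ(b_i/K_i) = 4.83/0.0400 + 13.1/5.65 = 123.1 d.
q = Δh / Σ(b_i/K_i) = 10.1 / 123.1 = 0.08207 m/day.
In each layer the seepage velocity is v_i = q/n_i, so the layer transit time is t_i = b_i·n_i / q:
  layer 1 (silt): t_1 = 4.83 × 0.17 / 0.08207 = 10.01 d
  layer 2 (fine sand): t_2 = 13.1 × 0.24 / 0.08207 = 38.31 d
Total t = Σ t_i = 48.31 days.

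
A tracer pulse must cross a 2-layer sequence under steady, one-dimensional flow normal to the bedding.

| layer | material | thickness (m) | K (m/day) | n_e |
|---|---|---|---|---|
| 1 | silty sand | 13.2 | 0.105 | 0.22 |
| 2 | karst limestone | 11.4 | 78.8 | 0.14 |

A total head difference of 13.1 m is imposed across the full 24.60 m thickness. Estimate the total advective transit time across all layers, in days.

43.2

With flow normal to the layers, continuity requires the same specific discharge q through every layer.
Σ(b_i/K_i) = 13.2/0.105 + 11.4/78.8 = 125.9 d.
q = Δh / Σ(b_i/K_i) = 13.1 / 125.9 = 0.1041 m/day.
In each layer the seepage velocity is v_i = q/n_i, so the layer transit time is t_i = b_i·n_i / q:
  layer 1 (silty sand): t_1 = 13.2 × 0.22 / 0.1041 = 27.90 d
  layer 2 (karst limestone): t_2 = 11.4 × 0.14 / 0.1041 = 15.33 d
Total t = Σ t_i = 43.23 days.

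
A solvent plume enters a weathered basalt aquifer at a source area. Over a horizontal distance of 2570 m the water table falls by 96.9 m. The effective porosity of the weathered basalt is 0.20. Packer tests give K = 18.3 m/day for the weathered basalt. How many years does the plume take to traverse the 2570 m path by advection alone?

Hydraulic gradient i = Δh / L = 96.9 / 2570 = 0.03770.
Darcy flux q = K · i = 18.30 × 0.03770 = 0.6900 m/day.
Seepage velocity v = q / n_e = 0.6900 / 0.20 = 3.450 m/day.
Travel time t = L / v = 2570 / 3.450 = 744.9 days = 2.040 years.

2.04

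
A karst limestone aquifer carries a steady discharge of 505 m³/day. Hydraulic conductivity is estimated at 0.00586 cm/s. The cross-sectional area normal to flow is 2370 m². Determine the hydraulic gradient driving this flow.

0.0421

Convert K: 0.00586 cm/s × 864 = 5.063 m/day.
From Q = K·A·i, i = Q / (K·A) = 505 / (5.063 × 2370) = 0.04209.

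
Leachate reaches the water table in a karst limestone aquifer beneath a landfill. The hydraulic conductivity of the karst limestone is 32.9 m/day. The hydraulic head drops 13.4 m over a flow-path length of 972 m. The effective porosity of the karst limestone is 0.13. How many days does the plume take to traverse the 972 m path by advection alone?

279

Hydraulic gradient i = Δh / L = 13.4 / 972 = 0.01379.
Darcy flux q = K · i = 32.90 × 0.01379 = 0.4536 m/day.
Seepage velocity v = q / n_e = 0.4536 / 0.13 = 3.489 m/day.
Travel time t = L / v = 972 / 3.489 = 278.6 days.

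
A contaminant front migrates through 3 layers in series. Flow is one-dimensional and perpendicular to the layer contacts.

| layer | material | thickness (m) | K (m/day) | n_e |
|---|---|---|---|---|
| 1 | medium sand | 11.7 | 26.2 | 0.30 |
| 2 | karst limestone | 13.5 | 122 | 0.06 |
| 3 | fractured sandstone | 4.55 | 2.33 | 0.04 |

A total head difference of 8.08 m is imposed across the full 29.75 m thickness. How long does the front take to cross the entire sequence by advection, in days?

With flow normal to the layers, continuity requires the same specific discharge q through every layer.
Σ(b_i/K_i) = 11.7/26.2 + 13.5/122 + 4.55/2.33 = 2.510 d.
q = Δh / Σ(b_i/K_i) = 8.08 / 2.510 = 3.219 m/day.
In each layer the seepage velocity is v_i = q/n_i, so the layer transit time is t_i = b_i·n_i / q:
  layer 1 (medium sand): t_1 = 11.7 × 0.30 / 3.219 = 1.090 d
  layer 2 (karst limestone): t_2 = 13.5 × 0.06 / 3.219 = 0.2516 d
  layer 3 (fractured sandstone): t_3 = 4.55 × 0.04 / 3.219 = 0.05654 d
Total t = Σ t_i = 1.399 days.

1.40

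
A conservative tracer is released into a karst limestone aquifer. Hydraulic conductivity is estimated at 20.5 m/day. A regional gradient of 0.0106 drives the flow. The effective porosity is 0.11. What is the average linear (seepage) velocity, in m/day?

1.98

Hydraulic gradient i = 0.0106.
Darcy flux q = K · i = 20.50 × 0.01060 = 0.2173 m/day.
Seepage velocity v = q / n_e = 0.2173 / 0.11 = 1.975 m/day.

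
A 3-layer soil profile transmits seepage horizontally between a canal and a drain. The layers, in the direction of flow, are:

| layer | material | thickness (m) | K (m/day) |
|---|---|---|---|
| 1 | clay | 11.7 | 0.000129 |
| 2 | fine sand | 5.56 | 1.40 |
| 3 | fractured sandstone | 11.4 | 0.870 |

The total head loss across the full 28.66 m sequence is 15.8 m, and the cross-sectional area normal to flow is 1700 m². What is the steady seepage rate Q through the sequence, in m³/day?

0.296

Flow is perpendicular to layering, so the layers act in series and the equivalent K is the thickness-weighted harmonic mean.
Total thickness L = 11.7 + 5.56 + 11.4 = 28.66 m.
Σ(b_i/K_i) = 11.7/0.000129 + 5.56/1.40 + 11.4/0.870 = 90715 d.
K_eq = L / Σ(b_i/K_i) = 28.66 / 90715 = 0.0003159 m/day.
Q = K_eq · A · (Δh/L) = 0.0003159 × 1700 × (15.8/28.66) = 0.2961 m³/day.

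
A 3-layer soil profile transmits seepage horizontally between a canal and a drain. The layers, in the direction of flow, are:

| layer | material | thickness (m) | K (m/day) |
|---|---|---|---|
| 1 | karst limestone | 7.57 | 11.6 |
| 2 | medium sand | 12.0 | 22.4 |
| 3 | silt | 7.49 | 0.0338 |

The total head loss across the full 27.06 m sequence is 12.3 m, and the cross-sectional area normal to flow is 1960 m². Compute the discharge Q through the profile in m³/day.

108

Flow is perpendicular to layering, so the layers act in series and the equivalent K is the thickness-weighted harmonic mean.
Total thickness L = 7.57 + 12.0 + 7.49 = 27.06 m.
Σ(b_i/K_i) = 7.57/11.6 + 12.0/22.4 + 7.49/0.0338 = 222.8 d.
K_eq = L / Σ(b_i/K_i) = 27.06 / 222.8 = 0.1215 m/day.
Q = K_eq · A · (Δh/L) = 0.1215 × 1960 × (12.3/27.06) = 108.2 m³/day.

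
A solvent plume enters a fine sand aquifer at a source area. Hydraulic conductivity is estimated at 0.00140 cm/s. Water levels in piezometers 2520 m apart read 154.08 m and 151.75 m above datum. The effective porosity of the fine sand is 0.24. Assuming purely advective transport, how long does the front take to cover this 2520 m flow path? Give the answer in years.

1480

Convert K: 0.00140 cm/s × 864 = 1.210 m/day.
Hydraulic gradient i = (154.08 − 151.75) / 2520 = 2.33 / 2520 = 0.0009246.
Darcy flux q = K · i = 1.210 × 0.0009246 = 0.001118 m/day.
Seepage velocity v = q / n_e = 0.001118 / 0.24 = 0.004660 m/day.
Travel time t = L / v = 2520 / 0.004660 = 5.408e+05 days = 1481 years.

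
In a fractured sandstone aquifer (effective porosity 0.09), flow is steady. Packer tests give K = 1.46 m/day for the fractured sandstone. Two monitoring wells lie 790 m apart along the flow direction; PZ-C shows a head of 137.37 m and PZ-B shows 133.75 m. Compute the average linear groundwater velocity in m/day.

0.0743

Hydraulic gradient i = (137.37 − 133.75) / 790 = 3.62 / 790 = 0.004582.
Darcy flux q = K · i = 1.460 × 0.004582 = 0.006690 m/day.
Seepage velocity v = q / n_e = 0.006690 / 0.09 = 0.07433 m/day.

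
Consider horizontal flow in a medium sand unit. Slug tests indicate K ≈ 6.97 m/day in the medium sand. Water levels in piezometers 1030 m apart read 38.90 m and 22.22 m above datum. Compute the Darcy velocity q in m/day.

0.113

Hydraulic gradient i = (38.90 − 22.22) / 1030 = 16.68 / 1030 = 0.01619.
Specific discharge q = K · i = 6.970 × 0.01619 = 0.1129 m/day.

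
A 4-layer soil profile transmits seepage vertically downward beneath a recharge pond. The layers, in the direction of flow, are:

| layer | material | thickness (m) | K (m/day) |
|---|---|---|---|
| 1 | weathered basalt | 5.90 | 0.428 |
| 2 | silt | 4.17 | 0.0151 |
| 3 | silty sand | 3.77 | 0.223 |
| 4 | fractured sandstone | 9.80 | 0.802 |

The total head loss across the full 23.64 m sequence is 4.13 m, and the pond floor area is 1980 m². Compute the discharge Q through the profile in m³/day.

25.6

Flow is perpendicular to layering, so the layers act in series and the equivalent K is the thickness-weighted harmonic mean.
Total thickness L = 5.90 + 4.17 + 3.77 + 9.80 = 23.64 m.
Σ(b_i/K_i) = 5.90/0.428 + 4.17/0.0151 + 3.77/0.223 + 9.80/0.802 = 319.1 d.
K_eq = L / Σ(b_i/K_i) = 23.64 / 319.1 = 0.07409 m/day.
Q = K_eq · A · (Δh/L) = 0.07409 × 1980 × (4.13/23.64) = 25.63 m³/day.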